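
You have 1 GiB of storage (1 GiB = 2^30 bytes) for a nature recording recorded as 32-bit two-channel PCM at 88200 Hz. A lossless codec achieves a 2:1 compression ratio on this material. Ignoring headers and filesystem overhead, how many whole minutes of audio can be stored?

50 minutes

Uncompressed byte rate = 88,200 × 4 × 2 = 705,600 bytes/s.
After 2:1 compression, effective rate ≈ 352800 bytes/s.
Capacity = 1 × 1,073,741,824 = 1,073,741,824 bytes.
1,073,741,824 / effective rate ≈ 3043.49 s → 50 minutes.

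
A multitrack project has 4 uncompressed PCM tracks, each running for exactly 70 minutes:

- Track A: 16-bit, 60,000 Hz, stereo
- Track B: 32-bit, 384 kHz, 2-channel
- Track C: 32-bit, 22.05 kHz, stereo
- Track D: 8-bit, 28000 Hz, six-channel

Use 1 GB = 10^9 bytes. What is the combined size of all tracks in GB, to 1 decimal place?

15.4 GB

exactly 70 minutes = 4,200 s.
Track A: 60,000 × 4,200 × 2 × 2 = 1,008,000,000 bytes.
Track B: 384,000 × 4,200 × 4 × 2 = 12,902,400,000 bytes.
Track C: 22,050 × 4,200 × 4 × 2 = 740,880,000 bytes.
Track D: 28,000 × 4,200 × 1 × 6 = 705,600,000 bytes.
Total = 15,356,880,000 bytes = 15.4 GB.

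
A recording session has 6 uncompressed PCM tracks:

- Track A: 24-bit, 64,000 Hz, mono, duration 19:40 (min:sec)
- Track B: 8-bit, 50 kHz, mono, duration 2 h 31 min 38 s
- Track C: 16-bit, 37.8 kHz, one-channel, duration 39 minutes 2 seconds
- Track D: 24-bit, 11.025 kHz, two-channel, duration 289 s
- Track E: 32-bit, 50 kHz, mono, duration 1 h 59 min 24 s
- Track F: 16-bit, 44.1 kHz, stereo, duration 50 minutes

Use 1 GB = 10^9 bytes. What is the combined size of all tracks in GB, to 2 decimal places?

Track A: 19:40 (min:sec) = 1,180 s; 64,000 × 1,180 × 3 × 1 = 226,560,000 bytes.
Track B: 2 h 31 min 38 s = 9,098 s; 50,000 × 9,098 × 1 × 1 = 454,900,000 bytes.
Track C: 39 minutes 2 seconds = 2,342 s; 37,800 × 2,342 × 2 × 1 = 177,055,200 bytes.
Track D: 11,025 × 289 × 3 × 2 = 19,117,350 bytes.
Track E: 1 h 59 min 24 s = 7,164 s; 50,000 × 7,164 × 4 × 1 = 1,432,800,000 bytes.
Track F: 50 minutes = 3,000 s; 44,100 × 3,000 × 2 × 2 = 529,200,000 bytes.
Total = 2,839,632,550 bytes = 2.84 GB.

2.84 GB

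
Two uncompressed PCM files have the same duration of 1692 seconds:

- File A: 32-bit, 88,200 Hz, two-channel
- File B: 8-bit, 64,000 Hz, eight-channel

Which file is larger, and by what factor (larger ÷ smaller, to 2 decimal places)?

File A, by a factor of 1.38

File A: 88,200 × 4 × 2 = 705,600 bytes/s.
File B: 64,000 × 1 × 8 = 512,000 bytes/s.
File A is larger; ratio = 1,193,875,200 / 866,304,000 = 1.38.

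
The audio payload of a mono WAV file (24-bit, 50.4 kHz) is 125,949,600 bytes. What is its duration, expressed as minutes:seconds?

Byte rate = 50,400 × 3 × 1 = 151,200 bytes/s.
Duration = 125,949,600 / 151,200 = 833 s.
833 s = 13:53.

13:53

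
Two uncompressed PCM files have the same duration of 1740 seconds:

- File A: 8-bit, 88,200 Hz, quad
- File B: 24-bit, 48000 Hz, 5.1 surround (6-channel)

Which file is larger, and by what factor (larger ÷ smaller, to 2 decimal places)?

File B, by a factor of 2.45

File A: 88,200 × 1 × 4 = 352,800 bytes/s.
File B: 48,000 × 3 × 6 = 864,000 bytes/s.
File B is larger; ratio = 1,503,360,000 / 613,872,000 = 2.45.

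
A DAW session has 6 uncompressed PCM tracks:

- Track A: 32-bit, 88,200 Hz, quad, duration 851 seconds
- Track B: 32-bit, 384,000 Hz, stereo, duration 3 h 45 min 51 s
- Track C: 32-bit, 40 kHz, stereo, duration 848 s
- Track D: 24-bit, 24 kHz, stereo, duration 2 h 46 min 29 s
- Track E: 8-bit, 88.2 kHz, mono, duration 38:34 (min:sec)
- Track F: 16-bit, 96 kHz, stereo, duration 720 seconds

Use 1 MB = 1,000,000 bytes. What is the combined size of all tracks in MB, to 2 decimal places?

45019.95 MB

Track A: 88,200 × 851 × 4 × 4 = 1,200,931,200 bytes.
Track B: 3 h 45 min 51 s = 13,551 s; 384,000 × 13,551 × 4 × 2 = 41,628,672,000 bytes.
Track C: 40,000 × 848 × 4 × 2 = 271,360,000 bytes.
Track D: 2 h 46 min 29 s = 9,989 s; 24,000 × 9,989 × 3 × 2 = 1,438,416,000 bytes.
Track E: 38:34 (min:sec) = 2,314 s; 88,200 × 2,314 × 1 × 1 = 204,094,800 bytes.
Track F: 96,000 × 720 × 2 × 2 = 276,480,000 bytes.
Total = 45,019,954,000 bytes = 45019.95 MB.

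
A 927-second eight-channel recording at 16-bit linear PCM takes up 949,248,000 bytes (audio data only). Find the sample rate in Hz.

Bytes = sample_rate × seconds × bytes_per_sample × channels.
sample_rate = 949,248,000 / (927 × 2 × 8) = 949,248,000 / 14,832 = 64,000 Hz.

64,000 Hz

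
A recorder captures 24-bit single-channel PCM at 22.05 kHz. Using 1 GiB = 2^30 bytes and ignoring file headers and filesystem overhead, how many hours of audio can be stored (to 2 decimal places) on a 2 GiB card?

9.02 hours

Uncompressed byte rate = 22,050 × 3 × 1 = 66,150 bytes/s.
Capacity = 2 × 1,073,741,824 = 2,147,483,648 bytes.
2,147,483,648 / 66,150 ≈ 32463.85 s → 9.02 hours.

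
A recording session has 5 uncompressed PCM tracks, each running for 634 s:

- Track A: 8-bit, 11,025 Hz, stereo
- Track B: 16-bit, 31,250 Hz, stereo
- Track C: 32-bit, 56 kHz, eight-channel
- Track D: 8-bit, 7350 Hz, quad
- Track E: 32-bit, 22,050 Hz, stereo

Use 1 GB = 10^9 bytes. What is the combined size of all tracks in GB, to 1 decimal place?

1.4 GB

Track A: 11,025 × 634 × 1 × 2 = 13,979,700 bytes.
Track B: 31,250 × 634 × 2 × 2 = 79,250,000 bytes.
Track C: 56,000 × 634 × 4 × 8 = 1,136,128,000 bytes.
Track D: 7,350 × 634 × 1 × 4 = 18,639,600 bytes.
Track E: 22,050 × 634 × 4 × 2 = 111,837,600 bytes.
Total = 1,359,834,900 bytes = 1.4 GB.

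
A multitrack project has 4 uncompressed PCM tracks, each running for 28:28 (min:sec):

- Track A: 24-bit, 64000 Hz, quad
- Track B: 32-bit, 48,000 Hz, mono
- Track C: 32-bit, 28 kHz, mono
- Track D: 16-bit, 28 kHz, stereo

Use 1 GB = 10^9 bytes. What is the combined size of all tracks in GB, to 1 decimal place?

2.0 GB

28:28 (min:sec) = 1,708 s.
Track A: 64,000 × 1,708 × 3 × 4 = 1,311,744,000 bytes.
Track B: 48,000 × 1,708 × 4 × 1 = 327,936,000 bytes.
Track C: 28,000 × 1,708 × 4 × 1 = 191,296,000 bytes.
Track D: 28,000 × 1,708 × 2 × 2 = 191,296,000 bytes.
Total = 2,022,272,000 bytes = 2.0 GB.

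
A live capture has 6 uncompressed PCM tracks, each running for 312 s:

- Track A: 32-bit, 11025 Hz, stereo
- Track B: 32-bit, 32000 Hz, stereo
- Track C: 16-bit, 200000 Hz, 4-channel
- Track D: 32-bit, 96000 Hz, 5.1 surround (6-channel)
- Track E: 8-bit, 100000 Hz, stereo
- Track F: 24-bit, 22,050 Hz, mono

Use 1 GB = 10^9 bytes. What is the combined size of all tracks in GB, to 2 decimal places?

1.41 GB

Track A: 11,025 × 312 × 4 × 2 = 27,518,400 bytes.
Track B: 32,000 × 312 × 4 × 2 = 79,872,000 bytes.
Track C: 200,000 × 312 × 2 × 4 = 499,200,000 bytes.
Track D: 96,000 × 312 × 4 × 6 = 718,848,000 bytes.
Track E: 100,000 × 312 × 1 × 2 = 62,400,000 bytes.
Track F: 22,050 × 312 × 3 × 1 = 20,638,800 bytes.
Total = 1,408,477,200 bytes = 1.41 GB.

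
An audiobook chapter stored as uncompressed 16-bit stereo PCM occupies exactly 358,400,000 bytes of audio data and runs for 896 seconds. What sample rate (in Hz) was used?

100,000 Hz

Bytes = sample_rate × seconds × bytes_per_sample × channels.
sample_rate = 358,400,000 / (896 × 2 × 2) = 358,400,000 / 3,584 = 100,000 Hz.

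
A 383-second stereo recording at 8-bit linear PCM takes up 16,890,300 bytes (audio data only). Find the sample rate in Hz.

Bytes = sample_rate × seconds × bytes_per_sample × channels.
sample_rate = 16,890,300 / (383 × 1 × 2) = 16,890,300 / 766 = 22,050 Hz.

22,050 Hz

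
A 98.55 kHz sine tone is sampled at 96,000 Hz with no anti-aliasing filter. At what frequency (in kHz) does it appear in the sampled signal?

2.55 kHz

Nyquist = 96,000/2 = 48,000 Hz; 98,550 Hz exceeds it.
Alias = |98,550 − 1×96,000| = |98,550 − 96,000| = 2,550 Hz = 2.55 kHz.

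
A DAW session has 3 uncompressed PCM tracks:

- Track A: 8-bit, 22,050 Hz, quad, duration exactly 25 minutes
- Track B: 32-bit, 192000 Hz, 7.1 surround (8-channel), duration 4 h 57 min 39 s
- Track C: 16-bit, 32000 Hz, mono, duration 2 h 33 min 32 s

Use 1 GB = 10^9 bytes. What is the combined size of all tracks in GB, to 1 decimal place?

Track A: exactly 25 minutes = 1,500 s; 22,050 × 1,500 × 1 × 4 = 132,300,000 bytes.
Track B: 4 h 57 min 39 s = 17,859 s; 192,000 × 17,859 × 4 × 8 = 109,725,696,000 bytes.
Track C: 2 h 33 min 32 s = 9,212 s; 32,000 × 9,212 × 2 × 1 = 589,568,000 bytes.
Total = 110,447,564,000 bytes = 110.4 GB.

110.4 GB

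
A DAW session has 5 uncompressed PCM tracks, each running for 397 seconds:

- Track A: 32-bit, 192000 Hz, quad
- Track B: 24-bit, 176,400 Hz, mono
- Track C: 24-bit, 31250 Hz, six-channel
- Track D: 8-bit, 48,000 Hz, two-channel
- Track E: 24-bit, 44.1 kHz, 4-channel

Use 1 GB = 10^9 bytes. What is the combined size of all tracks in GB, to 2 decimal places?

Track A: 192,000 × 397 × 4 × 4 = 1,219,584,000 bytes.
Track B: 176,400 × 397 × 3 × 1 = 210,092,400 bytes.
Track C: 31,250 × 397 × 3 × 6 = 223,312,500 bytes.
Track D: 48,000 × 397 × 1 × 2 = 38,112,000 bytes.
Track E: 44,100 × 397 × 3 × 4 = 210,092,400 bytes.
Total = 1,901,193,300 bytes = 1.90 GB.

1.90 GB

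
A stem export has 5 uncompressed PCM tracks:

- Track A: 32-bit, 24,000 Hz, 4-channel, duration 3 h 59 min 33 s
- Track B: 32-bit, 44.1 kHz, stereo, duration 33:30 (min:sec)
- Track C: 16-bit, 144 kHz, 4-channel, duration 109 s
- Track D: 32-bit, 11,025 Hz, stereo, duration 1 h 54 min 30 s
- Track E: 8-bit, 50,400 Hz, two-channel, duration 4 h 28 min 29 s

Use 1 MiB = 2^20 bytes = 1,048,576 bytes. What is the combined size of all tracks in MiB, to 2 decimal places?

8186.01 MiB

Track A: 3 h 59 min 33 s = 14,373 s; 24,000 × 14,373 × 4 × 4 = 5,519,232,000 bytes.
Track B: 33:30 (min:sec) = 2,010 s; 44,100 × 2,010 × 4 × 2 = 709,128,000 bytes.
Track C: 144,000 × 109 × 2 × 4 = 125,568,000 bytes.
Track D: 1 h 54 min 30 s = 6,870 s; 11,025 × 6,870 × 4 × 2 = 605,934,000 bytes.
Track E: 4 h 28 min 29 s = 16,109 s; 50,400 × 16,109 × 1 × 2 = 1,623,787,200 bytes.
Total = 8,583,649,200 bytes = 8186.01 MiB.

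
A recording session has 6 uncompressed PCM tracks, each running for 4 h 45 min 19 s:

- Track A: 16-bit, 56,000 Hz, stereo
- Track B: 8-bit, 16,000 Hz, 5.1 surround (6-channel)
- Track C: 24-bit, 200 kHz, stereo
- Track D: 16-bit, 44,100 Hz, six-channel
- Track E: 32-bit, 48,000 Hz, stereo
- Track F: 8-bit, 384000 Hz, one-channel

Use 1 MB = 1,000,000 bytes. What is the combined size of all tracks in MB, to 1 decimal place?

4 h 45 min 19 s = 17,119 s.
Track A: 56,000 × 17,119 × 2 × 2 = 3,834,656,000 bytes.
Track B: 16,000 × 17,119 × 1 × 6 = 1,643,424,000 bytes.
Track C: 200,000 × 17,119 × 3 × 2 = 20,542,800,000 bytes.
Track D: 44,100 × 17,119 × 2 × 6 = 9,059,374,800 bytes.
Track E: 48,000 × 17,119 × 4 × 2 = 6,573,696,000 bytes.
Track F: 384,000 × 17,119 × 1 × 1 = 6,573,696,000 bytes.
Total = 48,227,646,800 bytes = 48227.6 MB.

48227.6 MB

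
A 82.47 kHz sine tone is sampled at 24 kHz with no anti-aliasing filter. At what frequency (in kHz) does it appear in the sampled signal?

10.47 kHz

Nyquist = 24,000/2 = 12,000 Hz; 82,470 Hz exceeds it.
Alias = |82,470 − 3×24,000| = |82,470 − 72,000| = 10,470 Hz = 10.47 kHz.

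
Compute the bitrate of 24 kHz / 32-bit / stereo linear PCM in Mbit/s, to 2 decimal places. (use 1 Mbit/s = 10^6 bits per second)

1.54 Mbit/s

Bit rate = 24,000 × 32 × 2 = 1,536,000 bits/s.
= 1.54 Mbit/s.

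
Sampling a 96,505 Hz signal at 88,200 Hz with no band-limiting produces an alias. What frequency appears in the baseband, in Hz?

8,305 Hz

Nyquist = 88,200/2 = 44,100 Hz; 96,505 Hz exceeds it.
Alias = |96,505 − 1×88,200| = |96,505 − 88,200| = 8,305 Hz.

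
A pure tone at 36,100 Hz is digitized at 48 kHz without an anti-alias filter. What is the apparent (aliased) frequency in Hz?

11,900 Hz

Nyquist = 48,000/2 = 24,000 Hz; 36,100 Hz exceeds it.
Alias = |36,100 − 1×48,000| = |36,100 − 48,000| = 11,900 Hz.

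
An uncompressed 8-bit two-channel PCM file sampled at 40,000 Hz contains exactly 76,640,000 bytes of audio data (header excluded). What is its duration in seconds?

Byte rate = 40,000 × 1 × 2 = 80,000 bytes/s.
Duration = 76,640,000 / 80,000 = 958 s.

958 seconds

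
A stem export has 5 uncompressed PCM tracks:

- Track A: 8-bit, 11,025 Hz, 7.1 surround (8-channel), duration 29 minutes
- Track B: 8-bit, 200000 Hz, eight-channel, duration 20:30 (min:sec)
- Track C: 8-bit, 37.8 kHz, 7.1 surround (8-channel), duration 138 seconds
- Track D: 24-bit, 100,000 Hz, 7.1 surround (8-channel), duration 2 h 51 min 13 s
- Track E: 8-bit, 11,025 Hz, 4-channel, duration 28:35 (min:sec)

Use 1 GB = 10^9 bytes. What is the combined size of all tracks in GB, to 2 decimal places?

Track A: 29 minutes = 1,740 s; 11,025 × 1,740 × 1 × 8 = 153,468,000 bytes.
Track B: 20:30 (min:sec) = 1,230 s; 200,000 × 1,230 × 1 × 8 = 1,968,000,000 bytes.
Track C: 37,800 × 138 × 1 × 8 = 41,731,200 bytes.
Track D: 2 h 51 min 13 s = 10,273 s; 100,000 × 10,273 × 3 × 8 = 24,655,200,000 bytes.
Track E: 28:35 (min:sec) = 1,715 s; 11,025 × 1,715 × 1 × 4 = 75,631,500 bytes.
Total = 26,894,030,700 bytes = 26.89 GB.

26.89 GB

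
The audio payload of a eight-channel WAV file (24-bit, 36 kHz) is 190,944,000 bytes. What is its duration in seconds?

Byte rate = 36,000 × 3 × 8 = 864,000 bytes/s.
Duration = 190,944,000 / 864,000 = 221 s.

221 seconds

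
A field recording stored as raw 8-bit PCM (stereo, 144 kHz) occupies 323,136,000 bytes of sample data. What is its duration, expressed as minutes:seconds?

Byte rate = 144,000 × 1 × 2 = 288,000 bytes/s.
Duration = 323,136,000 / 288,000 = 1,122 s.
1,122 s = 18:42.

18:42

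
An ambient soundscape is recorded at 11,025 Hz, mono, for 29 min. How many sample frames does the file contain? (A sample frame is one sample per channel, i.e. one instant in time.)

29 min = 1,740 s.
11,025 samples/s × 1,740 s = 19,183,500 frames.

19,183,500 sample frames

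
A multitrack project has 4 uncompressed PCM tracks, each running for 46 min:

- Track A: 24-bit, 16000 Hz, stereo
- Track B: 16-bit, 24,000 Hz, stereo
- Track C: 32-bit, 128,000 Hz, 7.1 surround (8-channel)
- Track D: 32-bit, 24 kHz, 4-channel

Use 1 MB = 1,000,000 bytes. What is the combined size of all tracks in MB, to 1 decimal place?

12894.7 MB

46 min = 2,760 s.
Track A: 16,000 × 2,760 × 3 × 2 = 264,960,000 bytes.
Track B: 24,000 × 2,760 × 2 × 2 = 264,960,000 bytes.
Track C: 128,000 × 2,760 × 4 × 8 = 11,304,960,000 bytes.
Track D: 24,000 × 2,760 × 4 × 4 = 1,059,840,000 bytes.
Total = 12,894,720,000 bytes = 12894.7 MB.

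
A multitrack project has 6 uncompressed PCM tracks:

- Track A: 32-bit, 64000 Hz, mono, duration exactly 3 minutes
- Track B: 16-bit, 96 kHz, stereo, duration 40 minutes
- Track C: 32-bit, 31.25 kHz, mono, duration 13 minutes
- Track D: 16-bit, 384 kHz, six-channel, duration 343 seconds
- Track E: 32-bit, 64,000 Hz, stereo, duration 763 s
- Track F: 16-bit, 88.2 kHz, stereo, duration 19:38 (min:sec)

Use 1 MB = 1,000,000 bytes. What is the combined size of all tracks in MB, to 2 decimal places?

Track A: exactly 3 minutes = 180 s; 64,000 × 180 × 4 × 1 = 46,080,000 bytes.
Track B: 40 minutes = 2,400 s; 96,000 × 2,400 × 2 × 2 = 921,600,000 bytes.
Track C: 13 minutes = 780 s; 31,250 × 780 × 4 × 1 = 97,500,000 bytes.
Track D: 384,000 × 343 × 2 × 6 = 1,580,544,000 bytes.
Track E: 64,000 × 763 × 4 × 2 = 390,656,000 bytes.
Track F: 19:38 (min:sec) = 1,178 s; 88,200 × 1,178 × 2 × 2 = 415,598,400 bytes.
Total = 3,451,978,400 bytes = 3451.98 MB.

3451.98 MB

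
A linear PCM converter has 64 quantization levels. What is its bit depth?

6 bits

log2(64) = 6.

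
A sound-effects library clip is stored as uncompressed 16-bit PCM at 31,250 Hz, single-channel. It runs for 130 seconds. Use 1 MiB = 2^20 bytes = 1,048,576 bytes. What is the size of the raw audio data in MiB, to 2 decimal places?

Bytes = 31,250 samples/s × 130 s × 2 bytes/sample × 1 ch = 8,125,000 bytes.
8,125,000 / 1,048,576 = 7.75 MiB.

7.75 MiB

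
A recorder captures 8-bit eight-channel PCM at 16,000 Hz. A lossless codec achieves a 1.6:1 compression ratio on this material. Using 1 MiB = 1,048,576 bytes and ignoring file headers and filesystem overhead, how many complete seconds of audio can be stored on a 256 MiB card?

3,355 seconds

Uncompressed byte rate = 16,000 × 1 × 8 = 128,000 bytes/s.
After 1.6:1 compression, effective rate ≈ 80000 bytes/s.
Capacity = 256 × 1,048,576 = 268,435,456 bytes.
268,435,456 / effective rate ≈ 3355.44 s → 3,355 seconds.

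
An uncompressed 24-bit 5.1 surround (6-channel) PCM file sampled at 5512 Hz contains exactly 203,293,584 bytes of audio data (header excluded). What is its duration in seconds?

2,049 seconds

Byte rate = 5,512 × 3 × 6 = 99,216 bytes/s.
Duration = 203,293,584 / 99,216 = 2,049 s.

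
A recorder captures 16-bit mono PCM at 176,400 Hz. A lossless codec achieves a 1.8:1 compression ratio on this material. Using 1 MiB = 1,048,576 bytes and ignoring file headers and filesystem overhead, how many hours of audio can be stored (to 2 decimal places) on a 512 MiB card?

Uncompressed byte rate = 176,400 × 2 × 1 = 352,800 bytes/s.
After 1.8:1 compression, effective rate ≈ 196000 bytes/s.
Capacity = 512 × 1,048,576 = 536,870,912 bytes.
536,870,912 / effective rate ≈ 2739.14 s → 0.76 hours.

0.76 hours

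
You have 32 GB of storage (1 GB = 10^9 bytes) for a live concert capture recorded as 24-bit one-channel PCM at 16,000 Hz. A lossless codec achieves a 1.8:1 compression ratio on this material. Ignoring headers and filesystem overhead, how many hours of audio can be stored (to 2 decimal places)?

333.33 hours

Uncompressed byte rate = 16,000 × 3 × 1 = 48,000 bytes/s.
After 1.8:1 compression, effective rate ≈ 26666.67 bytes/s.
Capacity = 32 × 1,000,000,000 = 32,000,000,000 bytes.
32,000,000,000 / effective rate ≈ 1200000 s → 333.33 hours.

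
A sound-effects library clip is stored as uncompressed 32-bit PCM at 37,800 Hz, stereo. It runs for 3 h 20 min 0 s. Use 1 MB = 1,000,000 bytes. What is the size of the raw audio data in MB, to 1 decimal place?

3628.8 MB

Duration = 3 h 20 min 0 s = 12,000 s.
Bytes = 37,800 samples/s × 12,000 s × 4 bytes/sample × 2 ch = 3,628,800,000 bytes.
3,628,800,000 / 1,000,000 = 3628.8 MB.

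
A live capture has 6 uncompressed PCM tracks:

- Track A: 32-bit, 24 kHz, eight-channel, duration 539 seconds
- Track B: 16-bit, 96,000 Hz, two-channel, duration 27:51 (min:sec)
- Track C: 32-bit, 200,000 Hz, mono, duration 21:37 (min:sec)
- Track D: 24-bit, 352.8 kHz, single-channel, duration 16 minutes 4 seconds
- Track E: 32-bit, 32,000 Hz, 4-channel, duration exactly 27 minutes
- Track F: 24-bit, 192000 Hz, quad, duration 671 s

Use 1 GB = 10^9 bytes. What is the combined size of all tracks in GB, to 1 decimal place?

Track A: 24,000 × 539 × 4 × 8 = 413,952,000 bytes.
Track B: 27:51 (min:sec) = 1,671 s; 96,000 × 1,671 × 2 × 2 = 641,664,000 bytes.
Track C: 21:37 (min:sec) = 1,297 s; 200,000 × 1,297 × 4 × 1 = 1,037,600,000 bytes.
Track D: 16 minutes 4 seconds = 964 s; 352,800 × 964 × 3 × 1 = 1,020,297,600 bytes.
Track E: exactly 27 minutes = 1,620 s; 32,000 × 1,620 × 4 × 4 = 829,440,000 bytes.
Track F: 192,000 × 671 × 3 × 4 = 1,545,984,000 bytes.
Total = 5,488,937,600 bytes = 5.5 GB.

5.5 GB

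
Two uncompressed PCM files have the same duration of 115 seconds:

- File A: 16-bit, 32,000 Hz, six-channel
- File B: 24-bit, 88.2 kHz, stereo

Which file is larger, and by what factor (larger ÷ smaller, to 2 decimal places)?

File A: 32,000 × 2 × 6 = 384,000 bytes/s.
File B: 88,200 × 3 × 2 = 529,200 bytes/s.
File B is larger; ratio = 60,858,000 / 44,160,000 = 1.38.

File B, by a factor of 1.38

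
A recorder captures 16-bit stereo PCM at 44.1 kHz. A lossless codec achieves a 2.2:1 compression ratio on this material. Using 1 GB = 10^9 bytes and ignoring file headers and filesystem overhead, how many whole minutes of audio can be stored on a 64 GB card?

Uncompressed byte rate = 44,100 × 2 × 2 = 176,400 bytes/s.
After 2.2:1 compression, effective rate ≈ 80181.82 bytes/s.
Capacity = 64 × 1,000,000,000 = 64,000,000,000 bytes.
64,000,000,000 / effective rate ≈ 798185.94 s → 13,303 minutes.

13,303 minutes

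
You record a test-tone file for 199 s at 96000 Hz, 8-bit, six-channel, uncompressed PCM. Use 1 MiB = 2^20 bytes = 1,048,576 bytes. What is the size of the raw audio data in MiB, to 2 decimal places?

Bytes = 96,000 samples/s × 199 s × 1 bytes/sample × 6 ch = 114,624,000 bytes.
114,624,000 / 1,048,576 = 109.31 MiB.

109.31 MiB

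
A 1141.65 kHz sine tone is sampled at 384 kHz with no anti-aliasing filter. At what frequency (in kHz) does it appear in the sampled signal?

10.35 kHz

Nyquist = 384,000/2 = 192,000 Hz; 1,141,650 Hz exceeds it.
Alias = |1,141,650 − 3×384,000| = |1,141,650 − 1,152,000| = 10,350 Hz = 10.35 kHz.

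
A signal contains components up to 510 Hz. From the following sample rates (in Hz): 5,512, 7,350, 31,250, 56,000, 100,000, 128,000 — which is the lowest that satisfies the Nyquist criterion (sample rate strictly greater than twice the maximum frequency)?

Need sample rate > 2 × 510 = 1,020 Hz.
Lowest listed rate above 1,020 Hz is 5,512 Hz.

5,512 Hz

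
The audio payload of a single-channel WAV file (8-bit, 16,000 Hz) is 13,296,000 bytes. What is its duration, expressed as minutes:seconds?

Byte rate = 16,000 × 1 × 1 = 16,000 bytes/s.
Duration = 13,296,000 / 16,000 = 831 s.
831 s = 13:51.

13:51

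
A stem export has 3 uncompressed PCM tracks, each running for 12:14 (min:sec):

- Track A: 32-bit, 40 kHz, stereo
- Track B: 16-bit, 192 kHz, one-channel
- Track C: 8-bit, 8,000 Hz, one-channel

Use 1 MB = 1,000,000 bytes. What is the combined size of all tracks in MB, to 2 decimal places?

522.61 MB

12:14 (min:sec) = 734 s.
Track A: 40,000 × 734 × 4 × 2 = 234,880,000 bytes.
Track B: 192,000 × 734 × 2 × 1 = 281,856,000 bytes.
Track C: 8,000 × 734 × 1 × 1 = 5,872,000 bytes.
Total = 522,608,000 bytes = 522.61 MB.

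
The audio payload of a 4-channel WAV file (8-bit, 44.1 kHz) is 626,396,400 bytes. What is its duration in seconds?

Byte rate = 44,100 × 1 × 4 = 176,400 bytes/s.
Duration = 626,396,400 / 176,400 = 3,551 s.

3,551 seconds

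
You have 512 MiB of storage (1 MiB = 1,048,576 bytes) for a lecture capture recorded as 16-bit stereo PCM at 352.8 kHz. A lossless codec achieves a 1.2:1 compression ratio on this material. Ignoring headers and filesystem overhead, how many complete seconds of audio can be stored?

456 seconds

Uncompressed byte rate = 352,800 × 2 × 2 = 1,411,200 bytes/s.
After 1.2:1 compression, effective rate ≈ 1176000 bytes/s.
Capacity = 512 × 1,048,576 = 536,870,912 bytes.
536,870,912 / effective rate ≈ 456.52 s → 456 seconds.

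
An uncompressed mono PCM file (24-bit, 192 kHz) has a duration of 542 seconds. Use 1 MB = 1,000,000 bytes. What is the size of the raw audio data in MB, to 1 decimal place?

Bytes = 192,000 samples/s × 542 s × 3 bytes/sample × 1 ch = 312,192,000 bytes.
312,192,000 / 1,000,000 = 312.2 MB.

312.2 MB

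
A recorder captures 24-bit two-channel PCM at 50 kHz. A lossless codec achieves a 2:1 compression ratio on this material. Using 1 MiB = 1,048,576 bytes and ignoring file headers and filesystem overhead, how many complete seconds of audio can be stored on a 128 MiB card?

894 seconds

Uncompressed byte rate = 50,000 × 3 × 2 = 300,000 bytes/s.
After 2:1 compression, effective rate ≈ 150000 bytes/s.
Capacity = 128 × 1,048,576 = 134,217,728 bytes.
134,217,728 / effective rate ≈ 894.78 s → 894 seconds.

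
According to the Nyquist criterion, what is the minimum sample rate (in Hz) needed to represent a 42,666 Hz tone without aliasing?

Minimum sample rate = 2 × 42,666 Hz = 85,332 Hz.

85,332 Hz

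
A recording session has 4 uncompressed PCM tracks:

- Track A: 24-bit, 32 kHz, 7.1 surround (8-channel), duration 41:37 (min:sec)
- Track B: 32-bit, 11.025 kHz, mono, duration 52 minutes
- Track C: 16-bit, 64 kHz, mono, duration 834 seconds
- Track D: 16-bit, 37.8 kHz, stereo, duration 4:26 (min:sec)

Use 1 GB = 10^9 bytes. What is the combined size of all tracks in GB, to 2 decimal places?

2.20 GB

Track A: 41:37 (min:sec) = 2,497 s; 32,000 × 2,497 × 3 × 8 = 1,917,696,000 bytes.
Track B: 52 minutes = 3,120 s; 11,025 × 3,120 × 4 × 1 = 137,592,000 bytes.
Track C: 64,000 × 834 × 2 × 1 = 106,752,000 bytes.
Track D: 4:26 (min:sec) = 266 s; 37,800 × 266 × 2 × 2 = 40,219,200 bytes.
Total = 2,202,259,200 bytes = 2.20 GB.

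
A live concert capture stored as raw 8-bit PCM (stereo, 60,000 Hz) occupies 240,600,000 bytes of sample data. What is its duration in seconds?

2,005 seconds

Byte rate = 60,000 × 1 × 2 = 120,000 bytes/s.
Duration = 240,600,000 / 120,000 = 2,005 s.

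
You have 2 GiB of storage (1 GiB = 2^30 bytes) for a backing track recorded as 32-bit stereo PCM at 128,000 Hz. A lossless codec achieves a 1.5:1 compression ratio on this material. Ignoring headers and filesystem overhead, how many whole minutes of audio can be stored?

Uncompressed byte rate = 128,000 × 4 × 2 = 1,024,000 bytes/s.
After 1.5:1 compression, effective rate ≈ 682666.67 bytes/s.
Capacity = 2 × 1,073,741,824 = 2,147,483,648 bytes.
2,147,483,648 / effective rate ≈ 3145.73 s → 52 minutes.

52 minutes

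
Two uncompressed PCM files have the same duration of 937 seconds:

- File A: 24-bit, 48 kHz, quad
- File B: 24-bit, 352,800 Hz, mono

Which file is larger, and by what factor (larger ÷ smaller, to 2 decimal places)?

File A: 48,000 × 3 × 4 = 576,000 bytes/s.
File B: 352,800 × 3 × 1 = 1,058,400 bytes/s.
File B is larger; ratio = 991,720,800 / 539,712,000 = 1.84.

File B, by a factor of 1.84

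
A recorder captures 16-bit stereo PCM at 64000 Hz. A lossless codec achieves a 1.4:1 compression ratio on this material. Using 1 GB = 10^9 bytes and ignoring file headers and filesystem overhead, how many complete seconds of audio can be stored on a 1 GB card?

Uncompressed byte rate = 64,000 × 2 × 2 = 256,000 bytes/s.
After 1.4:1 compression, effective rate ≈ 182857.14 bytes/s.
Capacity = 1 × 1,000,000,000 = 1,000,000,000 bytes.
1,000,000,000 / effective rate ≈ 5468.75 s → 5,468 seconds.

5,468 seconds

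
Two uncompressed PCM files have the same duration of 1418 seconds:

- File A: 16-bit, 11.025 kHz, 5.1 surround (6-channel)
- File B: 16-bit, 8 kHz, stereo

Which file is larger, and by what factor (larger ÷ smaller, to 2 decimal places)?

File A: 11,025 × 2 × 6 = 132,300 bytes/s.
File B: 8,000 × 2 × 2 = 32,000 bytes/s.
File A is larger; ratio = 187,601,400 / 45,376,000 = 4.13.

File A, by a factor of 4.13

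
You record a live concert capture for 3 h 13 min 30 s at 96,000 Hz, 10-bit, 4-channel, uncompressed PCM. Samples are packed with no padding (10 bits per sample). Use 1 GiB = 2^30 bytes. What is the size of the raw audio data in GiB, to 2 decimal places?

5.19 GiB

Duration = 3 h 13 min 30 s = 11,610 s.
Bits = 96,000 × 11,610 × 10 × 4 = 44,582,400,000 bits = 5,572,800,000 bytes.
5,572,800,000 / 1,073,741,824 = 5.19 GiB.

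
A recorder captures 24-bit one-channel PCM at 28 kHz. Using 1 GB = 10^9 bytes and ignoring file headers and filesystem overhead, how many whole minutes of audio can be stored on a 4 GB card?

Uncompressed byte rate = 28,000 × 3 × 1 = 84,000 bytes/s.
Capacity = 4 × 1,000,000,000 = 4,000,000,000 bytes.
4,000,000,000 / 84,000 ≈ 47619.05 s → 793 minutes.

793 minutes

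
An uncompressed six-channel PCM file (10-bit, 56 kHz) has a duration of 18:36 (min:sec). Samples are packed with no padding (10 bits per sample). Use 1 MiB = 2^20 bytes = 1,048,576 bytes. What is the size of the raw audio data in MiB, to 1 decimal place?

447.0 MiB

Duration = 18:36 (min:sec) = 1,116 s.
Bits = 56,000 × 1,116 × 10 × 6 = 3,749,760,000 bits = 468,720,000 bytes.
468,720,000 / 1,048,576 = 447.0 MiB.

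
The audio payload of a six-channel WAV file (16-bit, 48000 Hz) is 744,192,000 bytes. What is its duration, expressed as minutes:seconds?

Byte rate = 48,000 × 2 × 6 = 576,000 bytes/s.
Duration = 744,192,000 / 576,000 = 1,292 s.
1,292 s = 21:32.

21:32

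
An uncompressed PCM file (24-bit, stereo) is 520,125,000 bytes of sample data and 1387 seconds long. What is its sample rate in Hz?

Bytes = sample_rate × seconds × bytes_per_sample × channels.
sample_rate = 520,125,000 / (1,387 × 3 × 2) = 520,125,000 / 8,322 = 62,500 Hz.

62,500 Hz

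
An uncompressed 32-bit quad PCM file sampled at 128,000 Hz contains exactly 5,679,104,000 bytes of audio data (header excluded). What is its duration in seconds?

Byte rate = 128,000 × 4 × 4 = 2,048,000 bytes/s.
Duration = 5,679,104,000 / 2,048,000 = 2,773 s.

2,773 seconds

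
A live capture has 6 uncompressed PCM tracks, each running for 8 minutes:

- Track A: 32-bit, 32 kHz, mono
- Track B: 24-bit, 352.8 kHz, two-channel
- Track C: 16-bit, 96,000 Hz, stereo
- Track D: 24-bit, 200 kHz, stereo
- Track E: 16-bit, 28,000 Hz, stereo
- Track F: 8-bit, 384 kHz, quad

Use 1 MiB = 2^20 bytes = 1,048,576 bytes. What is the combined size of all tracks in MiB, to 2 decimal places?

8 minutes = 480 s.
Track A: 32,000 × 480 × 4 × 1 = 61,440,000 bytes.
Track B: 352,800 × 480 × 3 × 2 = 1,016,064,000 bytes.
Track C: 96,000 × 480 × 2 × 2 = 184,320,000 bytes.
Track D: 200,000 × 480 × 3 × 2 = 576,000,000 bytes.
Track E: 28,000 × 480 × 2 × 2 = 53,760,000 bytes.
Track F: 384,000 × 480 × 1 × 4 = 737,280,000 bytes.
Total = 2,628,864,000 bytes = 2507.08 MiB.

2507.08 MiB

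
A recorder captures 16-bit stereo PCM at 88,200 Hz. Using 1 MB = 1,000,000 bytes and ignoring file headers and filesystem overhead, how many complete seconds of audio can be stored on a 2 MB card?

Uncompressed byte rate = 88,200 × 2 × 2 = 352,800 bytes/s.
Capacity = 2 × 1,000,000 = 2,000,000 bytes.
2,000,000 / 352,800 ≈ 5.67 s → 5 seconds.

5 seconds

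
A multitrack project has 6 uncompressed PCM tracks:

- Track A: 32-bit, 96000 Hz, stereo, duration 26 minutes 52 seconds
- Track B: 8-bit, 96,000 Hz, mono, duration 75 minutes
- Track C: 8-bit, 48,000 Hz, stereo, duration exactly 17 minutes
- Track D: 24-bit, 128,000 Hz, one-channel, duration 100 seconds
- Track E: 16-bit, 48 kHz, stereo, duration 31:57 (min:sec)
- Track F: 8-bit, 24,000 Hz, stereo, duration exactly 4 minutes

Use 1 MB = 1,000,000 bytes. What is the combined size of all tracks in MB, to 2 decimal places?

2185.92 MB

Track A: 26 minutes 52 seconds = 1,612 s; 96,000 × 1,612 × 4 × 2 = 1,238,016,000 bytes.
Track B: 75 minutes = 4,500 s; 96,000 × 4,500 × 1 × 1 = 432,000,000 bytes.
Track C: exactly 17 minutes = 1,020 s; 48,000 × 1,020 × 1 × 2 = 97,920,000 bytes.
Track D: 128,000 × 100 × 3 × 1 = 38,400,000 bytes.
Track E: 31:57 (min:sec) = 1,917 s; 48,000 × 1,917 × 2 × 2 = 368,064,000 bytes.
Track F: exactly 4 minutes = 240 s; 24,000 × 240 × 1 × 2 = 11,520,000 bytes.
Total = 2,185,920,000 bytes = 2185.92 MB.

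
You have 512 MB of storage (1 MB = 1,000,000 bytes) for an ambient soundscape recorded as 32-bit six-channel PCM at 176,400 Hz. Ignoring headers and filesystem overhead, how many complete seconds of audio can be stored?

120 seconds

Uncompressed byte rate = 176,400 × 4 × 6 = 4,233,600 bytes/s.
Capacity = 512 × 1,000,000 = 512,000,000 bytes.
512,000,000 / 4,233,600 ≈ 120.94 s → 120 seconds.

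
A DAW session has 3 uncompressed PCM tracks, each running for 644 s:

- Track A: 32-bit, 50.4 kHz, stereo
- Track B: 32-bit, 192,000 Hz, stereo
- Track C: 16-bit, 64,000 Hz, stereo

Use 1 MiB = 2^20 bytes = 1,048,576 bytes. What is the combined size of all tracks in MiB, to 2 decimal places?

1348.22 MiB

Track A: 50,400 × 644 × 4 × 2 = 259,660,800 bytes.
Track B: 192,000 × 644 × 4 × 2 = 989,184,000 bytes.
Track C: 64,000 × 644 × 2 × 2 = 164,864,000 bytes.
Total = 1,413,708,800 bytes = 1348.22 MiB.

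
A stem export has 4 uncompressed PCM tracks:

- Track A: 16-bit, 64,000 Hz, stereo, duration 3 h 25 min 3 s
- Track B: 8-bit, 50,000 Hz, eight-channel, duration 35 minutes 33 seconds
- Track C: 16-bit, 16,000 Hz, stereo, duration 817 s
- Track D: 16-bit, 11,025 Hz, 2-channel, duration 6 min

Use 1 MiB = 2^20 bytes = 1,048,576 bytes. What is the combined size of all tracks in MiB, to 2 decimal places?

3882.34 MiB

Track A: 3 h 25 min 3 s = 12,303 s; 64,000 × 12,303 × 2 × 2 = 3,149,568,000 bytes.
Track B: 35 minutes 33 seconds = 2,133 s; 50,000 × 2,133 × 1 × 8 = 853,200,000 bytes.
Track C: 16,000 × 817 × 2 × 2 = 52,288,000 bytes.
Track D: 6 min = 360 s; 11,025 × 360 × 2 × 2 = 15,876,000 bytes.
Total = 4,070,932,000 bytes = 3882.34 MiB.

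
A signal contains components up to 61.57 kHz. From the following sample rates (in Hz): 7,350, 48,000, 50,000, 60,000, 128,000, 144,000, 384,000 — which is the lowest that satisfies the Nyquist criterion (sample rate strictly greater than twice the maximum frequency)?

128,000 Hz

Need sample rate > 2 × 61,570 = 123,140 Hz.
Lowest listed rate above 123,140 Hz is 128,000 Hz.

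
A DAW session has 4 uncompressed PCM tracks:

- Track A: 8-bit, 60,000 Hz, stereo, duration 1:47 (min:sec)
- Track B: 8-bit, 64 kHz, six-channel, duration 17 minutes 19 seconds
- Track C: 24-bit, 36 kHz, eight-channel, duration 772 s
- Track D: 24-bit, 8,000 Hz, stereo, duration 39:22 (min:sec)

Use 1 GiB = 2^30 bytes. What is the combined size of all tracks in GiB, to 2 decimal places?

1.11 GiB

Track A: 1:47 (min:sec) = 107 s; 60,000 × 107 × 1 × 2 = 12,840,000 bytes.
Track B: 17 minutes 19 seconds = 1,039 s; 64,000 × 1,039 × 1 × 6 = 398,976,000 bytes.
Track C: 36,000 × 772 × 3 × 8 = 667,008,000 bytes.
Track D: 39:22 (min:sec) = 2,362 s; 8,000 × 2,362 × 3 × 2 = 113,376,000 bytes.
Total = 1,192,200,000 bytes = 1.11 GiB.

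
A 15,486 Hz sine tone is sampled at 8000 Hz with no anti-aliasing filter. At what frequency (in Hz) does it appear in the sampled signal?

Nyquist = 8,000/2 = 4,000 Hz; 15,486 Hz exceeds it.
Alias = |15,486 − 2×8,000| = |15,486 − 16,000| = 514 Hz.

514 Hz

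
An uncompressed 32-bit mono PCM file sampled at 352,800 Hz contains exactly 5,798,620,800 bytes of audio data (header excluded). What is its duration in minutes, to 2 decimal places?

Byte rate = 352,800 × 4 × 1 = 1,411,200 bytes/s.
Duration = 5,798,620,800 / 1,411,200 = 4,109 s.
4,109 s / 60 = 68.48 minutes.

68.48 minutes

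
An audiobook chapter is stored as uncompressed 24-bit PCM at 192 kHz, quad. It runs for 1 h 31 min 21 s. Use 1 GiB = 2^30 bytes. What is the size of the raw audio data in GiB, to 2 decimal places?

Duration = 1 h 31 min 21 s = 5,481 s.
Bytes = 192,000 samples/s × 5,481 s × 3 bytes/sample × 4 ch = 12,628,224,000 bytes.
12,628,224,000 / 1,073,741,824 = 11.76 GiB.

11.76 GiB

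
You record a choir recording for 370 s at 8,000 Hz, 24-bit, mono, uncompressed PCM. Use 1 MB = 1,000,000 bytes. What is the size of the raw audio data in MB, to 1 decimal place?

8.9 MB

Bytes = 8,000 samples/s × 370 s × 3 bytes/sample × 1 ch = 8,880,000 bytes.
8,880,000 / 1,000,000 = 8.9 MB.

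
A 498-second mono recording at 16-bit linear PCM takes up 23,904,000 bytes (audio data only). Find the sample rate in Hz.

Bytes = sample_rate × seconds × bytes_per_sample × channels.
sample_rate = 23,904,000 / (498 × 2 × 1) = 23,904,000 / 996 = 24,000 Hz.

24,000 Hz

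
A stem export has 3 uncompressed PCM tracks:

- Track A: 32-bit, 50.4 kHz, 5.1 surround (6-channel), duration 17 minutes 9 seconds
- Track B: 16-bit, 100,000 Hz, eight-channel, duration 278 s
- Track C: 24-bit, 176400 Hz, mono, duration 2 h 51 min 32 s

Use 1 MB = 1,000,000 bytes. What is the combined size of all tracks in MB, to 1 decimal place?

7136.0 MB

Track A: 17 minutes 9 seconds = 1,029 s; 50,400 × 1,029 × 4 × 6 = 1,244,678,400 bytes.
Track B: 100,000 × 278 × 2 × 8 = 444,800,000 bytes.
Track C: 2 h 51 min 32 s = 10,292 s; 176,400 × 10,292 × 3 × 1 = 5,446,526,400 bytes.
Total = 7,136,004,800 bytes = 7136.0 MB.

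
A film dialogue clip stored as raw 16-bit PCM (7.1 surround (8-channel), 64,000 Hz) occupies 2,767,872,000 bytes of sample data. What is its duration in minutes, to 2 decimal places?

45.05 minutes

Byte rate = 64,000 × 2 × 8 = 1,024,000 bytes/s.
Duration = 2,767,872,000 / 1,024,000 = 2,703 s.
2,703 s / 60 = 45.05 minutes.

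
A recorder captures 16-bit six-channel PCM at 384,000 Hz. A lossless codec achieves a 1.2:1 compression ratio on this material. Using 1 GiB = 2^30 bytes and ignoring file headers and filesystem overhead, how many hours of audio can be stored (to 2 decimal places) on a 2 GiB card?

0.16 hours

Uncompressed byte rate = 384,000 × 2 × 6 = 4,608,000 bytes/s.
After 1.2:1 compression, effective rate ≈ 3840000 bytes/s.
Capacity = 2 × 1,073,741,824 = 2,147,483,648 bytes.
2,147,483,648 / effective rate ≈ 559.24 s → 0.16 hours.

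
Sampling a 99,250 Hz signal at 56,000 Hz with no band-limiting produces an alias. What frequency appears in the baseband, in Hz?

12,750 Hz

Nyquist = 56,000/2 = 28,000 Hz; 99,250 Hz exceeds it.
Alias = |99,250 − 2×56,000| = |99,250 − 112,000| = 12,750 Hz.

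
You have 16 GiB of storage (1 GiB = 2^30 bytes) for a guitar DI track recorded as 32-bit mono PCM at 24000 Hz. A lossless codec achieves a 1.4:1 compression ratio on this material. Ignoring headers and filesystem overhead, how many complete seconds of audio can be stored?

250,539 seconds

Uncompressed byte rate = 24,000 × 4 × 1 = 96,000 bytes/s.
After 1.4:1 compression, effective rate ≈ 68571.43 bytes/s.
Capacity = 16 × 1,073,741,824 = 17,179,869,184 bytes.
17,179,869,184 / effective rate ≈ 250539.76 s → 250,539 seconds.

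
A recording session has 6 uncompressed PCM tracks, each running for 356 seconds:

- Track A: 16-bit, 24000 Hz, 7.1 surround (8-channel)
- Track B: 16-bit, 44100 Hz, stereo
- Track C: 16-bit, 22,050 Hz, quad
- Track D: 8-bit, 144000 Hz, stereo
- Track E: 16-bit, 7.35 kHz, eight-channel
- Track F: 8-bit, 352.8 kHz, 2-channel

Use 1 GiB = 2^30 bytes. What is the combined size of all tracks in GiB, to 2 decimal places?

0.61 GiB

Track A: 24,000 × 356 × 2 × 8 = 136,704,000 bytes.
Track B: 44,100 × 356 × 2 × 2 = 62,798,400 bytes.
Track C: 22,050 × 356 × 2 × 4 = 62,798,400 bytes.
Track D: 144,000 × 356 × 1 × 2 = 102,528,000 bytes.
Track E: 7,350 × 356 × 2 × 8 = 41,865,600 bytes.
Track F: 352,800 × 356 × 1 × 2 = 251,193,600 bytes.
Total = 657,888,000 bytes = 0.61 GiB.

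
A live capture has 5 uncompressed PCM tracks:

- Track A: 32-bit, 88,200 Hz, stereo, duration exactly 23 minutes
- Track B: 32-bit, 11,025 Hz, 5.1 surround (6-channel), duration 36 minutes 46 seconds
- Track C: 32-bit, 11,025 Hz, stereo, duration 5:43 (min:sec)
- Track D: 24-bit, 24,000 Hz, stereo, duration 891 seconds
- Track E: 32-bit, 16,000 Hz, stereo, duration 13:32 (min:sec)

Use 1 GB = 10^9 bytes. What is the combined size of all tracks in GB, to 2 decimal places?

Track A: exactly 23 minutes = 1,380 s; 88,200 × 1,380 × 4 × 2 = 973,728,000 bytes.
Track B: 36 minutes 46 seconds = 2,206 s; 11,025 × 2,206 × 4 × 6 = 583,707,600 bytes.
Track C: 5:43 (min:sec) = 343 s; 11,025 × 343 × 4 × 2 = 30,252,600 bytes.
Track D: 24,000 × 891 × 3 × 2 = 128,304,000 bytes.
Track E: 13:32 (min:sec) = 812 s; 16,000 × 812 × 4 × 2 = 103,936,000 bytes.
Total = 1,819,928,200 bytes = 1.82 GB.

1.82 GB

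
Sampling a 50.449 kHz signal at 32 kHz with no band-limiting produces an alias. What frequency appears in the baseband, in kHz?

Nyquist = 32,000/2 = 16,000 Hz; 50,449 Hz exceeds it.
Alias = |50,449 − 2×32,000| = |50,449 − 64,000| = 13,551 Hz = 13.551 kHz.

13.551 kHz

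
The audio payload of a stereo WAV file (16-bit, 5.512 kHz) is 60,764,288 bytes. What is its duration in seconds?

Byte rate = 5,512 × 2 × 2 = 22,048 bytes/s.
Duration = 60,764,288 / 22,048 = 2,756 s.

2,756 seconds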